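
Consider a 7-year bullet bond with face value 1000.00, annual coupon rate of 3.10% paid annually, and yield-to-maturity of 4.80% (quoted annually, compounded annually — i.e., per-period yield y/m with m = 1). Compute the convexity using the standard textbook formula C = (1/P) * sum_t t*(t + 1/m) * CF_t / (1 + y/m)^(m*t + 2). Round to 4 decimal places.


Coupon per period c = face * coupon_rate / m = 31.000000
Periods per year m = 1; per-period yield y/m = 0.048000
Number of cashflows N = 7
Cashflows (t years, CF_t, discount factor 1/(1+y/m)^(m*t), PV):
  t = 1.0000: CF_t = 31.000000, DF = 0.954198, PV = 29.580153
  t = 2.0000: CF_t = 31.000000, DF = 0.910495, PV = 28.225337
  t = 3.0000: CF_t = 31.000000, DF = 0.868793, PV = 26.932573
  t = 4.0000: CF_t = 31.000000, DF = 0.829001, PV = 25.699020
  t = 5.0000: CF_t = 31.000000, DF = 0.791031, PV = 24.521966
  t = 6.0000: CF_t = 31.000000, DF = 0.754801, PV = 23.398822
  t = 7.0000: CF_t = 1031.000000, DF = 0.720230, PV = 742.556812
Price P = sum_t PV_t = 900.914683
Convexity numerator sum_t t*(t + 1/m) * CF_t / (1+y/m)^(m*t + 2):
  t = 1.0000: term = 53.865146
  t = 2.0000: term = 154.194120
  t = 3.0000: term = 294.263588
  t = 4.0000: term = 467.976445
  t = 5.0000: term = 669.813613
  t = 6.0000: term = 894.789178
  t = 7.0000: term = 37861.267457
Convexity = (1/P) * sum = 40396.169548 / 900.914683 = 44.839062

Answer: Convexity = 44.8391


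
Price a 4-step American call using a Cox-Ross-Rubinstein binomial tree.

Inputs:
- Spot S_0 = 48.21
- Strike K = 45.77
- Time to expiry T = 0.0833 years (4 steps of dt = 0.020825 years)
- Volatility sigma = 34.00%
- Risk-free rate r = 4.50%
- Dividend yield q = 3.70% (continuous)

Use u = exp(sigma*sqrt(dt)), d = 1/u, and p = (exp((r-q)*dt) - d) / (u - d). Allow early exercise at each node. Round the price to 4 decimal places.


dt = T/N = 0.020825
u = exp(sigma*sqrt(dt)) = 1.050289; d = 1/u = 0.952119
p = (exp((r-q)*dt) - d) / (u - d) = 0.489433
Discount per step: exp(-r*dt) = 0.999063
Stock lattice S(k, i) with i counting down-moves:
  k=0: S(0,0) = 48.2100
  k=1: S(1,0) = 50.6344; S(1,1) = 45.9017
  k=2: S(2,0) = 53.1807; S(2,1) = 48.2100; S(2,2) = 43.7039
  k=3: S(3,0) = 55.8551; S(3,1) = 50.6344; S(3,2) = 45.9017; S(3,3) = 41.6113
  k=4: S(4,0) = 58.6640; S(4,1) = 53.1807; S(4,2) = 48.2100; S(4,3) = 43.7039; S(4,4) = 39.6189
Terminal payoffs V(N, i) = max(S_T - K, 0):
  V(4,0) = 12.894003; V(4,1) = 7.410744; V(4,2) = 2.440000; V(4,3) = 0.000000; V(4,4) = 0.000000
Backward induction: V(k, i) = exp(-r*dt) * [p * V(k+1, i) + (1-p) * V(k+1, i+1)]; then take max(V_cont, immediate exercise) for American.
  V(3,0) = exp(-r*dt) * [p*12.894003 + (1-p)*7.410744] = 10.084979; exercise = 10.085128; V(3,0) = max -> 10.085128
  V(3,1) = exp(-r*dt) * [p*7.410744 + (1-p)*2.440000] = 4.868284; exercise = 4.864412; V(3,1) = max -> 4.868284
  V(3,2) = exp(-r*dt) * [p*2.440000 + (1-p)*0.000000] = 1.193099; exercise = 0.131671; V(3,2) = max -> 1.193099
  V(3,3) = exp(-r*dt) * [p*0.000000 + (1-p)*0.000000] = 0.000000; exercise = 0.000000; V(3,3) = max -> 0.000000
  V(2,0) = exp(-r*dt) * [p*10.085128 + (1-p)*4.868284] = 7.414630; exercise = 7.410744; V(2,0) = max -> 7.414630
  V(2,1) = exp(-r*dt) * [p*4.868284 + (1-p)*1.193099] = 2.989055; exercise = 2.440000; V(2,1) = max -> 2.989055
  V(2,2) = exp(-r*dt) * [p*1.193099 + (1-p)*0.000000] = 0.583396; exercise = 0.000000; V(2,2) = max -> 0.583396
  V(1,0) = exp(-r*dt) * [p*7.414630 + (1-p)*2.989055] = 5.150251; exercise = 4.864412; V(1,0) = max -> 5.150251
  V(1,1) = exp(-r*dt) * [p*2.989055 + (1-p)*0.583396] = 1.759156; exercise = 0.131671; V(1,1) = max -> 1.759156
  V(0,0) = exp(-r*dt) * [p*5.150251 + (1-p)*1.759156] = 3.415669; exercise = 2.440000; V(0,0) = max -> 3.415669

Answer: Price = V(0,0) = 3.4157


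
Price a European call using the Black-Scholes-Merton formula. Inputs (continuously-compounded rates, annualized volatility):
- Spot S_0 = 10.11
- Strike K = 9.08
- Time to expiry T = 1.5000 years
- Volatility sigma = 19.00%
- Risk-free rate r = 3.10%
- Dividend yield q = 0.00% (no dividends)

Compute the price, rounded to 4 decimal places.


d1 = (ln(S/K) + (r - q + 0.5*sigma^2) * T) / (sigma * sqrt(T)) = 0.77793147
d2 = d1 - sigma * sqrt(T) = 0.54522995
exp(-rT) = 0.95456456; exp(-qT) = 1.00000000
C = S_0 * exp(-qT) * N(d1) - K * exp(-rT) * N(d2)
N(d1) = 0.78169529; N(d2) = 0.70720231
C = 10.1100 * 1.00000000 * 0.78169529 - 9.0800 * 0.95456456 * 0.70720231 = 1.7733

Answer: Price = 1.7733


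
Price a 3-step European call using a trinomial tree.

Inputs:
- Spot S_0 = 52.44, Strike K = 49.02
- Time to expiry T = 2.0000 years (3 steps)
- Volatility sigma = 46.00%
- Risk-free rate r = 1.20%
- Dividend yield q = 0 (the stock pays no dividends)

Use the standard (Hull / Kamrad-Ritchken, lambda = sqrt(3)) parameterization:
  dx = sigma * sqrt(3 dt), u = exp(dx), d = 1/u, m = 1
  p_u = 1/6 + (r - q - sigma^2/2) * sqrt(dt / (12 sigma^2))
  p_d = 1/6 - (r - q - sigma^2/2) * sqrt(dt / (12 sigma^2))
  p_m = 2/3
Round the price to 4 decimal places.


dt = T/N = 0.666667; dx = sigma*sqrt(3*dt) = 0.650538
u = exp(dx) = 1.916572; d = 1/u = 0.521765
p_u = 0.118604, p_m = 0.666667, p_d = 0.214729
Discount per step: exp(-r*dt) = 0.992032
Stock lattice S(k, j) with j the centered position index:
  k=0: S(0,+0) = 52.4400
  k=1: S(1,-1) = 27.3613; S(1,+0) = 52.4400; S(1,+1) = 100.5050
  k=2: S(2,-2) = 14.2762; S(2,-1) = 27.3613; S(2,+0) = 52.4400; S(2,+1) = 100.5050; S(2,+2) = 192.6252
  k=3: S(3,-3) = 7.4488; S(3,-2) = 14.2762; S(3,-1) = 27.3613; S(3,+0) = 52.4400; S(3,+1) = 100.5050; S(3,+2) = 192.6252; S(3,+3) = 369.1800
Terminal payoffs V(N, j) = max(S_T - K, 0):
  V(3,-3) = 0.000000; V(3,-2) = 0.000000; V(3,-1) = 0.000000; V(3,+0) = 3.420000; V(3,+1) = 51.485042; V(3,+2) = 143.605162; V(3,+3) = 320.160017
Backward induction: V(k, j) = exp(-r*dt) * [p_u * V(k+1, j+1) + p_m * V(k+1, j) + p_d * V(k+1, j-1)]
  V(2,-2) = exp(-r*dt) * [p_u*0.000000 + p_m*0.000000 + p_d*0.000000] = 0.000000
  V(2,-1) = exp(-r*dt) * [p_u*3.420000 + p_m*0.000000 + p_d*0.000000] = 0.402393
  V(2,+0) = exp(-r*dt) * [p_u*51.485042 + p_m*3.420000 + p_d*0.000000] = 8.319504
  V(2,+1) = exp(-r*dt) * [p_u*143.605162 + p_m*51.485042 + p_d*3.420000] = 51.674812
  V(2,+2) = exp(-r*dt) * [p_u*320.160017 + p_m*143.605162 + p_d*51.485042] = 143.610861
  V(1,-1) = exp(-r*dt) * [p_u*8.319504 + p_m*0.402393 + p_d*0.000000] = 1.244988
  V(1,+0) = exp(-r*dt) * [p_u*51.674812 + p_m*8.319504 + p_d*0.402393] = 11.667859
  V(1,+1) = exp(-r*dt) * [p_u*143.610861 + p_m*51.674812 + p_d*8.319504] = 52.844673
  V(0,+0) = exp(-r*dt) * [p_u*52.844673 + p_m*11.667859 + p_d*1.244988] = 14.199441

Answer: Price = V(0,0) = 14.1994


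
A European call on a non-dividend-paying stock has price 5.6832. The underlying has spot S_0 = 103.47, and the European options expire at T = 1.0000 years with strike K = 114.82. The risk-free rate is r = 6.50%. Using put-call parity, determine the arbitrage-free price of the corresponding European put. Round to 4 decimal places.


Answer: Put price = 9.8073

Derivation:
Put-call parity: C - P = S_0 * exp(-qT) - K * exp(-rT).
S_0 * exp(-qT) = 103.4700 * 1.00000000 = 103.47000000
K * exp(-rT) = 114.8200 * 0.93706746 = 107.59408614
P = C - S*exp(-qT) + K*exp(-rT)
P = 5.6832 - 103.47000000 + 107.59408614 = 9.8073


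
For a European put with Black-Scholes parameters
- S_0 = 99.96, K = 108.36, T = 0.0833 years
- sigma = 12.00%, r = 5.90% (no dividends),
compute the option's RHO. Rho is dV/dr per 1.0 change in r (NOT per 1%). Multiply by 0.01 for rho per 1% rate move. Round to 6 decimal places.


d1 = -2.1705336334; d2 = -2.2051677207
phi(d1) = 0.0378340170; exp(-qT) = 1.0000000000; exp(-rT) = 0.9950973574
N(-d2) = 0.9862788363
Rho = -K*T*exp(-rT)*N(-d2) = -108.3600 * 0.0833 * 0.9950973574 * 0.9862788363 = -8.858890

Answer: Rho = -8.858890


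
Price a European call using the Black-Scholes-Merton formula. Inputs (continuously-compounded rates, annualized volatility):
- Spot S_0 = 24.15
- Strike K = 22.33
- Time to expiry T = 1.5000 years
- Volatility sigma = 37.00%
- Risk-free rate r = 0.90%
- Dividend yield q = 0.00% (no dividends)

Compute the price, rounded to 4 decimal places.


Answer: Price = 5.2818

Derivation:
d1 = (ln(S/K) + (r - q + 0.5*sigma^2) * T) / (sigma * sqrt(T)) = 0.42927487
d2 = d1 - sigma * sqrt(T) = -0.02388073
exp(-rT) = 0.98659072; exp(-qT) = 1.00000000
C = S_0 * exp(-qT) * N(d1) - K * exp(-rT) * N(d2)
N(d1) = 0.66613840; N(d2) = 0.49047387
C = 24.1500 * 1.00000000 * 0.66613840 - 22.3300 * 0.98659072 * 0.49047387 = 5.2818


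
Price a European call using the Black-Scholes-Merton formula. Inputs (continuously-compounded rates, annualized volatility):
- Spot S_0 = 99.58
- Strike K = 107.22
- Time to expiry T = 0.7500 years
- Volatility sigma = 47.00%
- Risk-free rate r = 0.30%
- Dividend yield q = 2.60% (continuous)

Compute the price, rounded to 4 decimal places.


Answer: Price = 12.2458

Derivation:
d1 = (ln(S/K) + (r - q + 0.5*sigma^2) * T) / (sigma * sqrt(T)) = -0.02047495
d2 = d1 - sigma * sqrt(T) = -0.42750689
exp(-rT) = 0.99775253; exp(-qT) = 0.98068890
C = S_0 * exp(-qT) * N(d1) - K * exp(-rT) * N(d2)
N(d1) = 0.49183225; N(d2) = 0.33450509
C = 99.5800 * 0.98068890 * 0.49183225 - 107.2200 * 0.99775253 * 0.33450509 = 12.2458


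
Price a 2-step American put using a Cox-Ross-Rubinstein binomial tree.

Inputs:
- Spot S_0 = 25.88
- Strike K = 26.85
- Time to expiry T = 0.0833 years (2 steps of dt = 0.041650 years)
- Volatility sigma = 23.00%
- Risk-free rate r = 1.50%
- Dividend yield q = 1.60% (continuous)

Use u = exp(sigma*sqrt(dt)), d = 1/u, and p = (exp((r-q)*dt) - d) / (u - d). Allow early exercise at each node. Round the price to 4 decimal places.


Answer: Price = V(0,0) = 1.3460

Derivation:
dt = T/N = 0.041650
u = exp(sigma*sqrt(dt)) = 1.048058; d = 1/u = 0.954145
p = (exp((r-q)*dt) - d) / (u - d) = 0.487824
Discount per step: exp(-r*dt) = 0.999375
Stock lattice S(k, i) with i counting down-moves:
  k=0: S(0,0) = 25.8800
  k=1: S(1,0) = 27.1237; S(1,1) = 24.6933
  k=2: S(2,0) = 28.4273; S(2,1) = 25.8800; S(2,2) = 23.5610
Terminal payoffs V(N, i) = max(K - S_T, 0):
  V(2,0) = 0.000000; V(2,1) = 0.970000; V(2,2) = 3.289016
Backward induction: V(k, i) = exp(-r*dt) * [p * V(k+1, i) + (1-p) * V(k+1, i+1)]; then take max(V_cont, immediate exercise) for American.
  V(1,0) = exp(-r*dt) * [p*0.000000 + (1-p)*0.970000] = 0.496501; exercise = 0.000000; V(1,0) = max -> 0.496501
  V(1,1) = exp(-r*dt) * [p*0.970000 + (1-p)*3.289016] = 2.156397; exercise = 2.156716; V(1,1) = max -> 2.156716
  V(0,0) = exp(-r*dt) * [p*0.496501 + (1-p)*2.156716] = 1.345982; exercise = 0.970000; V(0,0) = max -> 1.345982


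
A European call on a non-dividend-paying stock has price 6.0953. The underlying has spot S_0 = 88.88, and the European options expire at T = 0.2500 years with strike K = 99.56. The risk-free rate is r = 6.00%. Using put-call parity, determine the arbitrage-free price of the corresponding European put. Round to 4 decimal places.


Put-call parity: C - P = S_0 * exp(-qT) - K * exp(-rT).
S_0 * exp(-qT) = 88.8800 * 1.00000000 = 88.88000000
K * exp(-rT) = 99.5600 * 0.98511194 = 98.07774471
P = C - S*exp(-qT) + K*exp(-rT)
P = 6.0953 - 88.88000000 + 98.07774471 = 15.2930

Answer: Put price = 15.2930


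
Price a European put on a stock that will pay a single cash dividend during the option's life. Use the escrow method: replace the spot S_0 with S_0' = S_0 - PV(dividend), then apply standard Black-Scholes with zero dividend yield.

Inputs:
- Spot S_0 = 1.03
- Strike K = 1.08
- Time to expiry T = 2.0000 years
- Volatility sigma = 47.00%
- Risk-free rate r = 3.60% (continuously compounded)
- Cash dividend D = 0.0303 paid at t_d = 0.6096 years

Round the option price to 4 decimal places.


PV(D) = D * exp(-r * t_d) = 0.0303 * 0.97829345 = 0.02964229
S_0' = S_0 - PV(D) = 1.0300 - 0.02964229 = 1.00035771
d1 = (ln(S_0'/K) + (r + sigma^2/2)*T) / (sigma*sqrt(T)) = 0.32541446
d2 = d1 - sigma*sqrt(T) = -0.33926592
exp(-rT) = 0.93053090
N(-d1) = 0.37243371; N(-d2) = 0.63279529
P = K * exp(-rT) * N(-d2) - S_0' * N(-d1) = 1.0800 * 0.93053090 * 0.63279529 - 1.00035771 * 0.37243371 = 0.2634

Answer: Price = 0.2634


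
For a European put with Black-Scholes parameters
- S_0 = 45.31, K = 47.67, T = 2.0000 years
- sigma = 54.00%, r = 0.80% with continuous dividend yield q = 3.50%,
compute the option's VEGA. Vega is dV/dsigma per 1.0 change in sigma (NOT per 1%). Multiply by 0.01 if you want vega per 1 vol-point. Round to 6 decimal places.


d1 = 0.2446399454; d2 = -0.5190353783
phi(d1) = 0.3871810427; exp(-qT) = 0.9323938199; exp(-rT) = 0.9841273201
Vega = S * exp(-qT) * phi(d1) * sqrt(T) = 45.3100 * 0.9323938199 * 0.3871810427 * 1.4142135624 = 23.132498

Answer: Vega = 23.132498


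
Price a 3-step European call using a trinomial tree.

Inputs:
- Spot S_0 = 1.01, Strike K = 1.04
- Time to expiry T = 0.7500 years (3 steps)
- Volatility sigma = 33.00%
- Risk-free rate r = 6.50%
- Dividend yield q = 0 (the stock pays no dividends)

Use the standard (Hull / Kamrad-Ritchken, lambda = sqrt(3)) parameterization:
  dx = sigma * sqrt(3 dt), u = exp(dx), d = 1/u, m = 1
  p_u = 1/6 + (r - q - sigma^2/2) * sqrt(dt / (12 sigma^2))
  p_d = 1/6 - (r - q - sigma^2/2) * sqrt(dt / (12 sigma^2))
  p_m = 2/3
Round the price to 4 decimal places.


dt = T/N = 0.250000; dx = sigma*sqrt(3*dt) = 0.285788
u = exp(dx) = 1.330811; d = 1/u = 0.751422
p_u = 0.171281, p_m = 0.666667, p_d = 0.162052
Discount per step: exp(-r*dt) = 0.983881
Stock lattice S(k, j) with j the centered position index:
  k=0: S(0,+0) = 1.0100
  k=1: S(1,-1) = 0.7589; S(1,+0) = 1.0100; S(1,+1) = 1.3441
  k=2: S(2,-2) = 0.5703; S(2,-1) = 0.7589; S(2,+0) = 1.0100; S(2,+1) = 1.3441; S(2,+2) = 1.7888
  k=3: S(3,-3) = 0.4285; S(3,-2) = 0.5703; S(3,-1) = 0.7589; S(3,+0) = 1.0100; S(3,+1) = 1.3441; S(3,+2) = 1.7888; S(3,+3) = 2.3805
Terminal payoffs V(N, j) = max(S_T - K, 0):
  V(3,-3) = 0.000000; V(3,-2) = 0.000000; V(3,-1) = 0.000000; V(3,+0) = 0.000000; V(3,+1) = 0.304119; V(3,+2) = 0.748768; V(3,+3) = 1.340512
Backward induction: V(k, j) = exp(-r*dt) * [p_u * V(k+1, j+1) + p_m * V(k+1, j) + p_d * V(k+1, j-1)]
  V(2,-2) = exp(-r*dt) * [p_u*0.000000 + p_m*0.000000 + p_d*0.000000] = 0.000000
  V(2,-1) = exp(-r*dt) * [p_u*0.000000 + p_m*0.000000 + p_d*0.000000] = 0.000000
  V(2,+0) = exp(-r*dt) * [p_u*0.304119 + p_m*0.000000 + p_d*0.000000] = 0.051250
  V(2,+1) = exp(-r*dt) * [p_u*0.748768 + p_m*0.304119 + p_d*0.000000] = 0.325661
  V(2,+2) = exp(-r*dt) * [p_u*1.340512 + p_m*0.748768 + p_d*0.304119] = 0.765525
  V(1,-1) = exp(-r*dt) * [p_u*0.051250 + p_m*0.000000 + p_d*0.000000] = 0.008637
  V(1,+0) = exp(-r*dt) * [p_u*0.325661 + p_m*0.051250 + p_d*0.000000] = 0.088496
  V(1,+1) = exp(-r*dt) * [p_u*0.765525 + p_m*0.325661 + p_d*0.051250] = 0.350785
  V(0,+0) = exp(-r*dt) * [p_u*0.350785 + p_m*0.088496 + p_d*0.008637] = 0.118538

Answer: Price = V(0,0) = 0.1185


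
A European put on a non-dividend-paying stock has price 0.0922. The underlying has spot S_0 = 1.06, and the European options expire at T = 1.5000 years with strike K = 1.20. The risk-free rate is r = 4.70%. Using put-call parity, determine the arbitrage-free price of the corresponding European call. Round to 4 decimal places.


Answer: Call price = 0.0339

Derivation:
Put-call parity: C - P = S_0 * exp(-qT) - K * exp(-rT).
S_0 * exp(-qT) = 1.0600 * 1.00000000 = 1.06000000
K * exp(-rT) = 1.2000 * 0.93192774 = 1.11831329
C = P + S*exp(-qT) - K*exp(-rT)
C = 0.0922 + 1.06000000 - 1.11831329 = 0.0339


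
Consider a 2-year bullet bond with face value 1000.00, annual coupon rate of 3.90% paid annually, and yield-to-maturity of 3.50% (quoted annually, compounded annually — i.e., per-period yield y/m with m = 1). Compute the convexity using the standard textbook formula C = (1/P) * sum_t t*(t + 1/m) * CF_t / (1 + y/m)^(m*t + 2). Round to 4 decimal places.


Coupon per period c = face * coupon_rate / m = 39.000000
Periods per year m = 1; per-period yield y/m = 0.035000
Number of cashflows N = 2
Cashflows (t years, CF_t, discount factor 1/(1+y/m)^(m*t), PV):
  t = 1.0000: CF_t = 39.000000, DF = 0.966184, PV = 37.681159
  t = 2.0000: CF_t = 1039.000000, DF = 0.933511, PV = 969.917618
Price P = sum_t PV_t = 1007.598777
Convexity numerator sum_t t*(t + 1/m) * CF_t / (1+y/m)^(m*t + 2):
  t = 1.0000: term = 70.351531
  t = 2.0000: term = 5432.570847
Convexity = (1/P) * sum = 5502.922379 / 1007.598777 = 5.461422

Answer: Convexity = 5.4614


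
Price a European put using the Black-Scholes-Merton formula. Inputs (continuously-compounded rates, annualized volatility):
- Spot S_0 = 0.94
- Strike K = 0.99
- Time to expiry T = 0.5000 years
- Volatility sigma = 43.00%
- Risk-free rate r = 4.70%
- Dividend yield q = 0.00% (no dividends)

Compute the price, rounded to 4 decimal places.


d1 = (ln(S/K) + (r - q + 0.5*sigma^2) * T) / (sigma * sqrt(T)) = 0.05887053
d2 = d1 - sigma * sqrt(T) = -0.24518539
exp(-rT) = 0.97677397; exp(-qT) = 1.00000000
P = K * exp(-rT) * N(-d2) - S_0 * exp(-qT) * N(-d1)
N(-d1) = 0.47652762; N(-d2) = 0.59684356
P = 0.9900 * 0.97677397 * 0.59684356 - 0.9400 * 1.00000000 * 0.47652762 = 0.1292

Answer: Price = 0.1292


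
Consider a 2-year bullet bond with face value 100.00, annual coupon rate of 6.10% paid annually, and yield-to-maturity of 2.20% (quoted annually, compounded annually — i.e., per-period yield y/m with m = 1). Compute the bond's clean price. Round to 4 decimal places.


Coupon per period c = face * coupon_rate / m = 6.100000
Periods per year m = 1; per-period yield y/m = 0.022000
Number of cashflows N = 2
Cashflows (t years, CF_t, discount factor 1/(1+y/m)^(m*t), PV):
  t = 1.0000: CF_t = 6.100000, DF = 0.978474, PV = 5.968689
  t = 2.0000: CF_t = 106.100000, DF = 0.957411, PV = 101.581259
Price P = sum_t PV_t = 107.549948

Answer: Price = 107.5499


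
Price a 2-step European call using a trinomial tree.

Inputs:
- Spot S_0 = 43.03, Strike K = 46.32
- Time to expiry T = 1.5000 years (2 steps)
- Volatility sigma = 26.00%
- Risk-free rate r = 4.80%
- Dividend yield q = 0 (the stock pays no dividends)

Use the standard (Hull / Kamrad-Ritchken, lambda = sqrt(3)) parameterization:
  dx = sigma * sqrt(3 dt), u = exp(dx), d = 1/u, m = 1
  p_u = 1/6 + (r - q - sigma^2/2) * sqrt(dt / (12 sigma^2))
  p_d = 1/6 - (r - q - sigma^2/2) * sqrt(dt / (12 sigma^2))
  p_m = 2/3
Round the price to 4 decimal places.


Answer: Price = V(0,0) = 5.2945

Derivation:
dt = T/N = 0.750000; dx = sigma*sqrt(3*dt) = 0.390000
u = exp(dx) = 1.476981; d = 1/u = 0.677057
p_u = 0.180321, p_m = 0.666667, p_d = 0.153013
Discount per step: exp(-r*dt) = 0.964640
Stock lattice S(k, j) with j the centered position index:
  k=0: S(0,+0) = 43.0300
  k=1: S(1,-1) = 29.1338; S(1,+0) = 43.0300; S(1,+1) = 63.5545
  k=2: S(2,-2) = 19.7252; S(2,-1) = 29.1338; S(2,+0) = 43.0300; S(2,+1) = 63.5545; S(2,+2) = 93.8688
Terminal payoffs V(N, j) = max(S_T - K, 0):
  V(2,-2) = 0.000000; V(2,-1) = 0.000000; V(2,+0) = 0.000000; V(2,+1) = 17.234484; V(2,+2) = 47.548752
Backward induction: V(k, j) = exp(-r*dt) * [p_u * V(k+1, j+1) + p_m * V(k+1, j) + p_d * V(k+1, j-1)]
  V(1,-1) = exp(-r*dt) * [p_u*0.000000 + p_m*0.000000 + p_d*0.000000] = 0.000000
  V(1,+0) = exp(-r*dt) * [p_u*17.234484 + p_m*0.000000 + p_d*0.000000] = 2.997842
  V(1,+1) = exp(-r*dt) * [p_u*47.548752 + p_m*17.234484 + p_d*0.000000] = 19.354225
  V(0,+0) = exp(-r*dt) * [p_u*19.354225 + p_m*2.997842 + p_d*0.000000] = 5.294453


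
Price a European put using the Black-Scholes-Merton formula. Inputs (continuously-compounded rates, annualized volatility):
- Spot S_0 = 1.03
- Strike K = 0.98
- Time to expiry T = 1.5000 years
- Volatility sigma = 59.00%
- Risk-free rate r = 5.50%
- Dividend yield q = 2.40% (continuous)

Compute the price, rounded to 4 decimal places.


d1 = (ln(S/K) + (r - q + 0.5*sigma^2) * T) / (sigma * sqrt(T)) = 0.49451532
d2 = d1 - sigma * sqrt(T) = -0.22808415
exp(-rT) = 0.92081144; exp(-qT) = 0.96464029
P = K * exp(-rT) * N(-d2) - S_0 * exp(-qT) * N(-d1)
N(-d1) = 0.31047115; N(-d2) = 0.59020959
P = 0.9800 * 0.92081144 * 0.59020959 - 1.0300 * 0.96464029 * 0.31047115 = 0.2241

Answer: Price = 0.2241


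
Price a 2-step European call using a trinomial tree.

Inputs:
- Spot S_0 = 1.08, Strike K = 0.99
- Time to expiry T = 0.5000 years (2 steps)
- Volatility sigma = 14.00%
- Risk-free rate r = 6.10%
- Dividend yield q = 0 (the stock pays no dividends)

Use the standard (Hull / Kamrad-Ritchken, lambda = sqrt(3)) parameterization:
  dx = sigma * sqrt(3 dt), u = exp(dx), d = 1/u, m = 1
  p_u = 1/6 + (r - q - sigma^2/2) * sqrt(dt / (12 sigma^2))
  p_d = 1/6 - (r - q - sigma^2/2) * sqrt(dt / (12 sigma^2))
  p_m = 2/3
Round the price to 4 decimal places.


dt = T/N = 0.250000; dx = sigma*sqrt(3*dt) = 0.121244
u = exp(dx) = 1.128900; d = 1/u = 0.885818
p_u = 0.219453, p_m = 0.666667, p_d = 0.113880
Discount per step: exp(-r*dt) = 0.984866
Stock lattice S(k, j) with j the centered position index:
  k=0: S(0,+0) = 1.0800
  k=1: S(1,-1) = 0.9567; S(1,+0) = 1.0800; S(1,+1) = 1.2192
  k=2: S(2,-2) = 0.8474; S(2,-1) = 0.9567; S(2,+0) = 1.0800; S(2,+1) = 1.2192; S(2,+2) = 1.3764
Terminal payoffs V(N, j) = max(S_T - K, 0):
  V(2,-2) = 0.000000; V(2,-1) = 0.000000; V(2,+0) = 0.090000; V(2,+1) = 0.229212; V(2,+2) = 0.386368
Backward induction: V(k, j) = exp(-r*dt) * [p_u * V(k+1, j+1) + p_m * V(k+1, j) + p_d * V(k+1, j-1)]
  V(1,-1) = exp(-r*dt) * [p_u*0.090000 + p_m*0.000000 + p_d*0.000000] = 0.019452
  V(1,+0) = exp(-r*dt) * [p_u*0.229212 + p_m*0.090000 + p_d*0.000000] = 0.108632
  V(1,+1) = exp(-r*dt) * [p_u*0.386368 + p_m*0.229212 + p_d*0.090000] = 0.244096
  V(0,+0) = exp(-r*dt) * [p_u*0.244096 + p_m*0.108632 + p_d*0.019452] = 0.126264

Answer: Price = V(0,0) = 0.1263


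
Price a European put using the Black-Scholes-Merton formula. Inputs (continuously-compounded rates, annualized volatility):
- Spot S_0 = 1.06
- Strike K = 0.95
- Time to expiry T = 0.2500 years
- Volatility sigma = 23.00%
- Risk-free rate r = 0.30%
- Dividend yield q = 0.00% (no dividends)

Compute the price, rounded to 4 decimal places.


d1 = (ln(S/K) + (r - q + 0.5*sigma^2) * T) / (sigma * sqrt(T)) = 1.01673654
d2 = d1 - sigma * sqrt(T) = 0.90173654
exp(-rT) = 0.99925028; exp(-qT) = 1.00000000
P = K * exp(-rT) * N(-d2) - S_0 * exp(-qT) * N(-d1)
N(-d1) = 0.15463939; N(-d2) = 0.18359842
P = 0.9500 * 0.99925028 * 0.18359842 - 1.0600 * 1.00000000 * 0.15463939 = 0.0104

Answer: Price = 0.0104


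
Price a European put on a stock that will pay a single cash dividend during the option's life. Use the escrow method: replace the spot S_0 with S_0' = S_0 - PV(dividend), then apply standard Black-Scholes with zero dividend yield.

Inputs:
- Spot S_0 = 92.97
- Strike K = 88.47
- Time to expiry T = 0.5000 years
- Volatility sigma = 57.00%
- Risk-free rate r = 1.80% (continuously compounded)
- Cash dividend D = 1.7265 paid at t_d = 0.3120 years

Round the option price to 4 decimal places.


PV(D) = D * exp(-r * t_d) = 1.7265 * 0.99439974 = 1.71683115
S_0' = S_0 - PV(D) = 92.9700 - 1.71683115 = 91.25316885
d1 = (ln(S_0'/K) + (r + sigma^2/2)*T) / (sigma*sqrt(T)) = 0.30070450
d2 = d1 - sigma*sqrt(T) = -0.10234637
exp(-rT) = 0.99104038
N(-d1) = 0.38181992; N(-d2) = 0.54075912
P = K * exp(-rT) * N(-d2) - S_0' * N(-d1) = 88.4700 * 0.99104038 * 0.54075912 - 91.25316885 * 0.38181992 = 12.5700

Answer: Price = 12.5700


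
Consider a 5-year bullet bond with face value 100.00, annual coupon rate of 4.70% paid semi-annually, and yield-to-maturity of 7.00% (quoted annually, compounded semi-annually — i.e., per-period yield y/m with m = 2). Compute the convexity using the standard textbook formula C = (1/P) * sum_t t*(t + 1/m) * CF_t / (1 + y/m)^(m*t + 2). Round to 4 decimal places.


Coupon per period c = face * coupon_rate / m = 2.350000
Periods per year m = 2; per-period yield y/m = 0.035000
Number of cashflows N = 10
Cashflows (t years, CF_t, discount factor 1/(1+y/m)^(m*t), PV):
  t = 0.5000: CF_t = 2.350000, DF = 0.966184, PV = 2.270531
  t = 1.0000: CF_t = 2.350000, DF = 0.933511, PV = 2.193750
  t = 1.5000: CF_t = 2.350000, DF = 0.901943, PV = 2.119565
  t = 2.0000: CF_t = 2.350000, DF = 0.871442, PV = 2.047889
  t = 2.5000: CF_t = 2.350000, DF = 0.841973, PV = 1.978637
  t = 3.0000: CF_t = 2.350000, DF = 0.813501, PV = 1.911727
  t = 3.5000: CF_t = 2.350000, DF = 0.785991, PV = 1.847079
  t = 4.0000: CF_t = 2.350000, DF = 0.759412, PV = 1.784617
  t = 4.5000: CF_t = 2.350000, DF = 0.733731, PV = 1.724268
  t = 5.0000: CF_t = 102.350000, DF = 0.708919, PV = 72.557841
Price P = sum_t PV_t = 90.435904
Convexity numerator sum_t t*(t + 1/m) * CF_t / (1+y/m)^(m*t + 2):
  t = 0.5000: term = 1.059783
  t = 1.0000: term = 3.071834
  t = 1.5000: term = 5.935911
  t = 2.0000: term = 9.558633
  t = 2.5000: term = 13.853091
  t = 3.0000: term = 18.738480
  t = 3.5000: term = 24.139749
  t = 4.0000: term = 29.987266
  t = 4.5000: term = 36.216505
  t = 5.0000: term = 1862.671816
Convexity = (1/P) * sum = 2005.233066 / 90.435904 = 22.172975

Answer: Convexity = 22.1730


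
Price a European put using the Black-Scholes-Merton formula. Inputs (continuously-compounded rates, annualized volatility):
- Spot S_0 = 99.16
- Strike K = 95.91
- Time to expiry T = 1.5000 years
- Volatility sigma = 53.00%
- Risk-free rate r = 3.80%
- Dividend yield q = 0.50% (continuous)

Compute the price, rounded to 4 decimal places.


Answer: Price = 20.3277

Derivation:
d1 = (ln(S/K) + (r - q + 0.5*sigma^2) * T) / (sigma * sqrt(T)) = 0.45215340
d2 = d1 - sigma * sqrt(T) = -0.19696138
exp(-rT) = 0.94459407; exp(-qT) = 0.99252805
P = K * exp(-rT) * N(-d2) - S_0 * exp(-qT) * N(-d1)
N(-d1) = 0.32557924; N(-d2) = 0.57807112
P = 95.9100 * 0.94459407 * 0.57807112 - 99.1600 * 0.99252805 * 0.32557924 = 20.3277


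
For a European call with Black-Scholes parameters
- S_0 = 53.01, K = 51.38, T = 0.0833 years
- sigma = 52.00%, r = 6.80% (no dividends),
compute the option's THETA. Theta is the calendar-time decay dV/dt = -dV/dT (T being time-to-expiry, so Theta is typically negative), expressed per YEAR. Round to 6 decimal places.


Answer: Theta = -20.067699

Derivation:
d1 = 0.3208809173; d2 = 0.1707998725
phi(d1) = 0.3789235479; exp(-qT) = 1.0000000000; exp(-rT) = 0.9943516125
Theta = -S*exp(-qT)*phi(d1)*sigma/(2*sqrt(T)) - r*K*exp(-rT)*N(d2) + q*S*exp(-qT)*N(d1)
N(d1) = 0.6258496822; N(d2) = 0.5678094354; sqrt(T) = 0.2886173938
Term 1 = -53.0100 * 1.0000000000 * 0.3789235479 * 0.5200 / (2 * 0.2886173938) = -18.0950691243
Term 2 = -0.0680 * 51.3800 * 0.9943516125 * 0.5678094354 = -1.9726298472
Term 3 = 0 (no dividend yield, q = 0)
Theta = -18.0950691243 + (-1.9726298472) + (0.0000000000) = -20.067699


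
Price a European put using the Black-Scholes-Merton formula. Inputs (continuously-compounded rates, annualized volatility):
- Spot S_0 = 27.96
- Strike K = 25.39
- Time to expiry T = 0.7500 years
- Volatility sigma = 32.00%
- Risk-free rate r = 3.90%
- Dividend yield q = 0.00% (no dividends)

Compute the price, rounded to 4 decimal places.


Answer: Price = 1.5392

Derivation:
d1 = (ln(S/K) + (r - q + 0.5*sigma^2) * T) / (sigma * sqrt(T)) = 0.59203489
d2 = d1 - sigma * sqrt(T) = 0.31490676
exp(-rT) = 0.97117364; exp(-qT) = 1.00000000
P = K * exp(-rT) * N(-d2) - S_0 * exp(-qT) * N(-d1)
N(-d1) = 0.27691361; N(-d2) = 0.37641622
P = 25.3900 * 0.97117364 * 0.37641622 - 27.9600 * 1.00000000 * 0.27691361 = 1.5392


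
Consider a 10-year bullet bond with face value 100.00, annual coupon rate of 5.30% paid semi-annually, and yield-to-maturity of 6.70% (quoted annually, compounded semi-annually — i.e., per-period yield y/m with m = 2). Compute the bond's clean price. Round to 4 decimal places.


Coupon per period c = face * coupon_rate / m = 2.650000
Periods per year m = 2; per-period yield y/m = 0.033500
Number of cashflows N = 20
Cashflows (t years, CF_t, discount factor 1/(1+y/m)^(m*t), PV):
  t = 0.5000: CF_t = 2.650000, DF = 0.967586, PV = 2.564103
  t = 1.0000: CF_t = 2.650000, DF = 0.936222, PV = 2.480989
  t = 1.5000: CF_t = 2.650000, DF = 0.905876, PV = 2.400570
  t = 2.0000: CF_t = 2.650000, DF = 0.876512, PV = 2.322758
  t = 2.5000: CF_t = 2.650000, DF = 0.848101, PV = 2.247468
  t = 3.0000: CF_t = 2.650000, DF = 0.820611, PV = 2.174618
  t = 3.5000: CF_t = 2.650000, DF = 0.794011, PV = 2.104130
  t = 4.0000: CF_t = 2.650000, DF = 0.768274, PV = 2.035926
  t = 4.5000: CF_t = 2.650000, DF = 0.743371, PV = 1.969933
  t = 5.0000: CF_t = 2.650000, DF = 0.719275, PV = 1.906080
  t = 5.5000: CF_t = 2.650000, DF = 0.695961, PV = 1.844296
  t = 6.0000: CF_t = 2.650000, DF = 0.673402, PV = 1.784515
  t = 6.5000: CF_t = 2.650000, DF = 0.651574, PV = 1.726671
  t = 7.0000: CF_t = 2.650000, DF = 0.630454, PV = 1.670703
  t = 7.5000: CF_t = 2.650000, DF = 0.610018, PV = 1.616548
  t = 8.0000: CF_t = 2.650000, DF = 0.590245, PV = 1.564149
  t = 8.5000: CF_t = 2.650000, DF = 0.571113, PV = 1.513449
  t = 9.0000: CF_t = 2.650000, DF = 0.552601, PV = 1.464392
  t = 9.5000: CF_t = 2.650000, DF = 0.534689, PV = 1.416925
  t = 10.0000: CF_t = 102.650000, DF = 0.517357, PV = 53.106702
Price P = sum_t PV_t = 89.914924

Answer: Price = 89.9149


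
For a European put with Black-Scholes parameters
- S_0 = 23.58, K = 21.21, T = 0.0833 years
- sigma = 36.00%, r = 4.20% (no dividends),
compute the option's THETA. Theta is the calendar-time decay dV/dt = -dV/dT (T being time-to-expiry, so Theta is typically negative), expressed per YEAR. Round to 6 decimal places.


d1 = 1.1051017041; d2 = 1.0011994423
phi(d1) = 0.2166302228; exp(-qT) = 1.0000000000; exp(-rT) = 0.9965075130
Theta = -S*exp(-qT)*phi(d1)*sigma/(2*sqrt(T)) + r*K*exp(-rT)*N(-d2) - q*S*exp(-qT)*N(-d1)
N(-d1) = 0.1345577612; N(-d2) = 0.1583651981; sqrt(T) = 0.2886173938
Term 1 = -23.5800 * 1.0000000000 * 0.2166302228 * 0.3600 / (2 * 0.2886173938) = -3.1857585073
Term 2 = 0.0420 * 21.2100 * 0.9965075130 * 0.1583651981 = 0.1405821836
Term 3 = 0 (no dividend yield, q = 0)
Theta = -3.1857585073 + (0.1405821836) + (0.0000000000) = -3.045176

Answer: Theta = -3.045176


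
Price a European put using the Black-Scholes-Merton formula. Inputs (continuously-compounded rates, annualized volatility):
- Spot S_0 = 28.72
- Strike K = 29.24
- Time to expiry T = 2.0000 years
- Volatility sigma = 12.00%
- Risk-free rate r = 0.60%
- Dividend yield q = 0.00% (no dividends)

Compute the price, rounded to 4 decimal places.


d1 = (ln(S/K) + (r - q + 0.5*sigma^2) * T) / (sigma * sqrt(T)) = 0.04982810
d2 = d1 - sigma * sqrt(T) = -0.11987753
exp(-rT) = 0.98807171; exp(-qT) = 1.00000000
P = K * exp(-rT) * N(-d2) - S_0 * exp(-qT) * N(-d1)
N(-d1) = 0.48012969; N(-d2) = 0.54770992
P = 29.2400 * 0.98807171 * 0.54770992 - 28.7200 * 1.00000000 * 0.48012969 = 2.0347

Answer: Price = 2.0347


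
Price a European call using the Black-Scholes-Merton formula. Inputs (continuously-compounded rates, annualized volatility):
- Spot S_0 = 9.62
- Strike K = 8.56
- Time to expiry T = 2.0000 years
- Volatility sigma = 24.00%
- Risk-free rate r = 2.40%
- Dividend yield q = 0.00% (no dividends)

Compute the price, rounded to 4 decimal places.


Answer: Price = 2.0652

Derivation:
d1 = (ln(S/K) + (r - q + 0.5*sigma^2) * T) / (sigma * sqrt(T)) = 0.65508751
d2 = d1 - sigma * sqrt(T) = 0.31567626
exp(-rT) = 0.95313379; exp(-qT) = 1.00000000
C = S_0 * exp(-qT) * N(d1) - K * exp(-rT) * N(d2)
N(d1) = 0.74379429; N(d2) = 0.62387587
C = 9.6200 * 1.00000000 * 0.74379429 - 8.5600 * 0.95313379 * 0.62387587 = 2.0652


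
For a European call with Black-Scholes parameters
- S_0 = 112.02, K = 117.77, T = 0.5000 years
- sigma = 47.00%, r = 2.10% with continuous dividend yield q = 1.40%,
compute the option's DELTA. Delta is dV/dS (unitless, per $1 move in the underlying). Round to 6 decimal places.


d1 = 0.0260842873; d2 = -0.3062558998
phi(d1) = 0.3988065853; exp(-qT) = 0.9930244429; exp(-rT) = 0.9895549326
N(d1) = 0.5104049451
Delta = exp(-qT) * N(d1) = 0.9930244429 * 0.5104049451 = 0.506845

Answer: Delta = 0.506845


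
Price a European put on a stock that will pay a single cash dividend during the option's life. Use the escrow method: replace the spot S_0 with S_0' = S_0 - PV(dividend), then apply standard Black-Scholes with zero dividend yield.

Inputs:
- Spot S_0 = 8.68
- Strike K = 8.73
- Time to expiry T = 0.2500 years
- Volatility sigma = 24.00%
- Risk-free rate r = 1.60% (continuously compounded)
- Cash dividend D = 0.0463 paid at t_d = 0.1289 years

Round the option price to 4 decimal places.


PV(D) = D * exp(-r * t_d) = 0.0463 * 0.99793973 = 0.04620461
S_0' = S_0 - PV(D) = 8.6800 - 0.04620461 = 8.63379539
d1 = (ln(S_0'/K) + (r + sigma^2/2)*T) / (sigma*sqrt(T)) = 0.00099024
d2 = d1 - sigma*sqrt(T) = -0.11900976
exp(-rT) = 0.99600799
N(-d1) = 0.49960495; N(-d2) = 0.54736619
P = K * exp(-rT) * N(-d2) - S_0' * N(-d1) = 8.7300 * 0.99600799 * 0.54736619 - 8.63379539 * 0.49960495 = 0.4459

Answer: Price = 0.4459


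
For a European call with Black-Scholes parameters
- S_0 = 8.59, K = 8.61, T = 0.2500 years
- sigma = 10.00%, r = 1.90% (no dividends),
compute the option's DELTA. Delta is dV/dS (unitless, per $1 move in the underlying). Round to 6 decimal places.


Answer: Delta = 0.529291

Derivation:
d1 = 0.0734883511; d2 = 0.0234883511
phi(d1) = 0.3978664821; exp(-qT) = 1.0000000000; exp(-rT) = 0.9952612634
N(d1) = 0.5292912433
Delta = exp(-qT) * N(d1) = 1.0000000000 * 0.5292912433 = 0.529291


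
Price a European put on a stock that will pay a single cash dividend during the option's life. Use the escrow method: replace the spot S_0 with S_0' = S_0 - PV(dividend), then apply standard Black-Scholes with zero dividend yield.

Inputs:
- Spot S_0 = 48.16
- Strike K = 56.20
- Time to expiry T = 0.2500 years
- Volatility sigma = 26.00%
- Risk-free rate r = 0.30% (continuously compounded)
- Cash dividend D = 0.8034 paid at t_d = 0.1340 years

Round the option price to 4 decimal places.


Answer: Price = 9.0985

Derivation:
PV(D) = D * exp(-r * t_d) = 0.8034 * 0.99959808 = 0.80307710
S_0' = S_0 - PV(D) = 48.1600 - 0.80307710 = 47.35692290
d1 = (ln(S_0'/K) + (r + sigma^2/2)*T) / (sigma*sqrt(T)) = -1.24618262
d2 = d1 - sigma*sqrt(T) = -1.37618262
exp(-rT) = 0.99925028
N(-d1) = 0.89365132; N(-d2) = 0.91561745
P = K * exp(-rT) * N(-d2) - S_0' * N(-d1) = 56.2000 * 0.99925028 * 0.91561745 - 47.35692290 * 0.89365132 = 9.0985


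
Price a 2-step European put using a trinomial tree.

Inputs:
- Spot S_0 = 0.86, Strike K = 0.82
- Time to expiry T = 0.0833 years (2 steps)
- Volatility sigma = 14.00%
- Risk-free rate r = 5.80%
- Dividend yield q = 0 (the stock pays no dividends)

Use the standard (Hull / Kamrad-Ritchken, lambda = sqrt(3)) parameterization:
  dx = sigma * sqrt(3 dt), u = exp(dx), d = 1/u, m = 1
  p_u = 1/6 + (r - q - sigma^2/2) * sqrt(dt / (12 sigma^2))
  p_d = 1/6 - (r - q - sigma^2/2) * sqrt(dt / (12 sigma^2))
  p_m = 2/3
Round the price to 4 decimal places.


Answer: Price = V(0,0) = 0.0012

Derivation:
dt = T/N = 0.041650; dx = sigma*sqrt(3*dt) = 0.049488
u = exp(dx) = 1.050733; d = 1/u = 0.951717
p_u = 0.186950, p_m = 0.666667, p_d = 0.146383
Discount per step: exp(-r*dt) = 0.997587
Stock lattice S(k, j) with j the centered position index:
  k=0: S(0,+0) = 0.8600
  k=1: S(1,-1) = 0.8185; S(1,+0) = 0.8600; S(1,+1) = 0.9036
  k=2: S(2,-2) = 0.7790; S(2,-1) = 0.8185; S(2,+0) = 0.8600; S(2,+1) = 0.9036; S(2,+2) = 0.9495
Terminal payoffs V(N, j) = max(K - S_T, 0):
  V(2,-2) = 0.041042; V(2,-1) = 0.001523; V(2,+0) = 0.000000; V(2,+1) = 0.000000; V(2,+2) = 0.000000
Backward induction: V(k, j) = exp(-r*dt) * [p_u * V(k+1, j+1) + p_m * V(k+1, j) + p_d * V(k+1, j-1)]
  V(1,-1) = exp(-r*dt) * [p_u*0.000000 + p_m*0.001523 + p_d*0.041042] = 0.007007
  V(1,+0) = exp(-r*dt) * [p_u*0.000000 + p_m*0.000000 + p_d*0.001523] = 0.000222
  V(1,+1) = exp(-r*dt) * [p_u*0.000000 + p_m*0.000000 + p_d*0.000000] = 0.000000
  V(0,+0) = exp(-r*dt) * [p_u*0.000000 + p_m*0.000222 + p_d*0.007007] = 0.001171


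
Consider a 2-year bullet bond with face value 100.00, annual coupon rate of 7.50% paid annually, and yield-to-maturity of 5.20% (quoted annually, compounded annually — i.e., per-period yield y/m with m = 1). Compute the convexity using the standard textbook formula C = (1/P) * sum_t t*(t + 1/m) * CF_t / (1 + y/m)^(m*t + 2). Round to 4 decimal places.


Answer: Convexity = 5.1744

Derivation:
Coupon per period c = face * coupon_rate / m = 7.500000
Periods per year m = 1; per-period yield y/m = 0.052000
Number of cashflows N = 2
Cashflows (t years, CF_t, discount factor 1/(1+y/m)^(m*t), PV):
  t = 1.0000: CF_t = 7.500000, DF = 0.950570, PV = 7.129278
  t = 2.0000: CF_t = 107.500000, DF = 0.903584, PV = 97.135277
Price P = sum_t PV_t = 104.264555
Convexity numerator sum_t t*(t + 1/m) * CF_t / (1+y/m)^(m*t + 2):
  t = 1.0000: term = 12.883802
  t = 2.0000: term = 526.619280
Convexity = (1/P) * sum = 539.503082 / 104.264555 = 5.174367


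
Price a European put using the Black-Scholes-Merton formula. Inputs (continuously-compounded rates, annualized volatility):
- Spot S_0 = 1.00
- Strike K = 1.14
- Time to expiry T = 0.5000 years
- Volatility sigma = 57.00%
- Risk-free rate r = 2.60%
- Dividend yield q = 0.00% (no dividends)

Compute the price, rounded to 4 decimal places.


Answer: Price = 0.2395

Derivation:
d1 = (ln(S/K) + (r - q + 0.5*sigma^2) * T) / (sigma * sqrt(T)) = -0.09131171
d2 = d1 - sigma * sqrt(T) = -0.49436257
exp(-rT) = 0.98708414; exp(-qT) = 1.00000000
P = K * exp(-rT) * N(-d2) - S_0 * exp(-qT) * N(-d1)
N(-d1) = 0.53637754; N(-d2) = 0.68947493
P = 1.1400 * 0.98708414 * 0.68947493 - 1.0000 * 1.00000000 * 0.53637754 = 0.2395


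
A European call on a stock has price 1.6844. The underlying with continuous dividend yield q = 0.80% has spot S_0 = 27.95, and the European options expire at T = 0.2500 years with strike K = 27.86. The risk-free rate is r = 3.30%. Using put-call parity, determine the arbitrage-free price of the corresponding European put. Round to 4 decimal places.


Answer: Put price = 1.4213

Derivation:
Put-call parity: C - P = S_0 * exp(-qT) - K * exp(-rT).
S_0 * exp(-qT) = 27.9500 * 0.99800200 = 27.89415586
K * exp(-rT) = 27.8600 * 0.99178394 = 27.63110051
P = C - S*exp(-qT) + K*exp(-rT)
P = 1.6844 - 27.89415586 + 27.63110051 = 1.4213


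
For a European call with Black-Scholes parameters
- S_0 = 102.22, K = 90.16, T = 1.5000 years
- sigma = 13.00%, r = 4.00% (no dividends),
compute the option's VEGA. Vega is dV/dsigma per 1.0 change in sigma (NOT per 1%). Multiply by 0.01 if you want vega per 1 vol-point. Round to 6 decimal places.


d1 = 1.2449467781; d2 = 1.0857299448
phi(d1) = 0.1838040980; exp(-qT) = 1.0000000000; exp(-rT) = 0.9417645336
Vega = S * exp(-qT) * phi(d1) * sqrt(T) = 102.2200 * 1.0000000000 * 0.1838040980 * 1.2247448714 = 23.011064

Answer: Vega = 23.011064


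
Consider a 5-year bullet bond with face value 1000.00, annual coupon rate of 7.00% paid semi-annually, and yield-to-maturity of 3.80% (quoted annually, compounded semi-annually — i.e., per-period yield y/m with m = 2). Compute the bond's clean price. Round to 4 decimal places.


Coupon per period c = face * coupon_rate / m = 35.000000
Periods per year m = 2; per-period yield y/m = 0.019000
Number of cashflows N = 10
Cashflows (t years, CF_t, discount factor 1/(1+y/m)^(m*t), PV):
  t = 0.5000: CF_t = 35.000000, DF = 0.981354, PV = 34.347399
  t = 1.0000: CF_t = 35.000000, DF = 0.963056, PV = 33.706967
  t = 1.5000: CF_t = 35.000000, DF = 0.945099, PV = 33.078476
  t = 2.0000: CF_t = 35.000000, DF = 0.927477, PV = 32.461704
  t = 2.5000: CF_t = 35.000000, DF = 0.910184, PV = 31.856431
  t = 3.0000: CF_t = 35.000000, DF = 0.893213, PV = 31.262445
  t = 3.5000: CF_t = 35.000000, DF = 0.876558, PV = 30.679534
  t = 4.0000: CF_t = 35.000000, DF = 0.860214, PV = 30.107491
  t = 4.5000: CF_t = 35.000000, DF = 0.844175, PV = 29.546115
  t = 5.0000: CF_t = 1035.000000, DF = 0.828434, PV = 857.429674
Price P = sum_t PV_t = 1144.476237

Answer: Price = 1144.4762


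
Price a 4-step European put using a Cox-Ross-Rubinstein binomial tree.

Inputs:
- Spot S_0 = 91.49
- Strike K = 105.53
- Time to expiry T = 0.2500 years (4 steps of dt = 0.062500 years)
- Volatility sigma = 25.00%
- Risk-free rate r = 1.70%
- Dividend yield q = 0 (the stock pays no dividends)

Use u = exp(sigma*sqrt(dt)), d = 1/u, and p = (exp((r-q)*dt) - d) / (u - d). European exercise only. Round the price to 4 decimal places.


Answer: Price = V(0,0) = 14.2944

Derivation:
dt = T/N = 0.062500
u = exp(sigma*sqrt(dt)) = 1.064494; d = 1/u = 0.939413
p = (exp((r-q)*dt) - d) / (u - d) = 0.492879
Discount per step: exp(-r*dt) = 0.998938
Stock lattice S(k, i) with i counting down-moves:
  k=0: S(0,0) = 91.4900
  k=1: S(1,0) = 97.3906; S(1,1) = 85.9469
  k=2: S(2,0) = 103.6718; S(2,1) = 91.4900; S(2,2) = 80.7396
  k=3: S(3,0) = 110.3580; S(3,1) = 97.3906; S(3,2) = 85.9469; S(3,3) = 75.8479
  k=4: S(4,0) = 117.4755; S(4,1) = 103.6718; S(4,2) = 91.4900; S(4,3) = 80.7396; S(4,4) = 71.2525
Terminal payoffs V(N, i) = max(K - S_T, 0):
  V(4,0) = 0.000000; V(4,1) = 1.858248; V(4,2) = 14.040000; V(4,3) = 24.790358; V(4,4) = 34.277516
Backward induction: V(k, i) = exp(-r*dt) * [p * V(k+1, i) + (1-p) * V(k+1, i+1)].
  V(3,0) = exp(-r*dt) * [p*0.000000 + (1-p)*1.858248] = 0.941356
  V(3,1) = exp(-r*dt) * [p*1.858248 + (1-p)*14.040000] = 8.027336
  V(3,2) = exp(-r*dt) * [p*14.040000 + (1-p)*24.790358] = 19.471033
  V(3,3) = exp(-r*dt) * [p*24.790358 + (1-p)*34.277516] = 29.570060
  V(2,0) = exp(-r*dt) * [p*0.941356 + (1-p)*8.027336] = 4.529989
  V(2,1) = exp(-r*dt) * [p*8.027336 + (1-p)*19.471033] = 13.815987
  V(2,2) = exp(-r*dt) * [p*19.471033 + (1-p)*29.570060] = 24.566345
  V(1,0) = exp(-r*dt) * [p*4.529989 + (1-p)*13.815987] = 9.229302
  V(1,1) = exp(-r*dt) * [p*13.815987 + (1-p)*24.566345] = 19.247258
  V(0,0) = exp(-r*dt) * [p*9.229302 + (1-p)*19.247258] = 14.294421
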